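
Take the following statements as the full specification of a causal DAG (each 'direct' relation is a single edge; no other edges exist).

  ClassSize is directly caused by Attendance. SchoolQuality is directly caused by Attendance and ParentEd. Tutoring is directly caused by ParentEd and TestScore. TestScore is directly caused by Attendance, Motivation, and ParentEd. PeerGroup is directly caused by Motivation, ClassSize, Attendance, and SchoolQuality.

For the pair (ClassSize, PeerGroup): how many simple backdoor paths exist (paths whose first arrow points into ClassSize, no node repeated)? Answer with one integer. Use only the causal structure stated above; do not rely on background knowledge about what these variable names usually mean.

A backdoor path from ClassSize to PeerGroup is any simple undirected path whose first edge points into ClassSize (i.e. leaves ClassSize via a parent).
Parents of ClassSize: {Attendance}.
Enumerating:
  P1: ClassSize <- Attendance -> TestScore <- Motivation -> PeerGroup
  P2: ClassSize <- Attendance -> TestScore <- ParentEd -> SchoolQuality -> PeerGroup
  P3: ClassSize <- Attendance -> TestScore -> Tutoring <- ParentEd -> SchoolQuality -> PeerGroup
  P4: ClassSize <- Attendance -> SchoolQuality <- ParentEd -> TestScore <- Motivation -> PeerGroup
  P5: ClassSize <- Attendance -> SchoolQuality <- ParentEd -> Tutoring <- TestScore <- Motivation -> PeerGroup
  P6: ClassSize <- Attendance -> SchoolQuality -> PeerGroup
  P7: ClassSize <- Attendance -> PeerGroup
That exhausts the simple backdoor paths. Count: 7.

7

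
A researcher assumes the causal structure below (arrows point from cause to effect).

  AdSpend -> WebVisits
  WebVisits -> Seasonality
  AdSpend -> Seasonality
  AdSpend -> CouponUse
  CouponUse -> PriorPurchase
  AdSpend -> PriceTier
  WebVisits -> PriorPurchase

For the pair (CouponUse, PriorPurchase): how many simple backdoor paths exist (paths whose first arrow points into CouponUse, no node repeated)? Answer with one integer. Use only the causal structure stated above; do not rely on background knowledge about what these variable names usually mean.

2

A backdoor path from CouponUse to PriorPurchase is any simple undirected path whose first edge points into CouponUse (i.e. leaves CouponUse via a parent).
Parents of CouponUse: {AdSpend}.
Enumerating:
  P1: CouponUse <- AdSpend -> WebVisits -> PriorPurchase
  P2: CouponUse <- AdSpend -> Seasonality <- WebVisits -> PriorPurchase
That exhausts the simple backdoor paths. Count: 2.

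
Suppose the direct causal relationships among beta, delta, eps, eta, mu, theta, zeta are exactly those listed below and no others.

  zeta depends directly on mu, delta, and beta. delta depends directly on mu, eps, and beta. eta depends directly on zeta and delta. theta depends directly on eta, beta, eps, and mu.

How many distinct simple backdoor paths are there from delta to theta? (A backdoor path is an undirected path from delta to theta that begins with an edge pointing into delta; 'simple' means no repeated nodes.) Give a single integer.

A backdoor path from delta to theta is any simple undirected path whose first edge points into delta (i.e. leaves delta via a parent).
Parents of delta: {beta, eps, mu}.
Enumerating:
  P1: delta <- eps -> theta
  P2: delta <- mu -> zeta <- beta -> theta
  P3: delta <- mu -> zeta -> eta -> theta
  P4: delta <- mu -> theta
  P5: delta <- beta -> zeta <- mu -> theta
  P6: delta <- beta -> zeta -> eta -> theta
  P7: delta <- beta -> theta
That exhausts the simple backdoor paths. Count: 7.

7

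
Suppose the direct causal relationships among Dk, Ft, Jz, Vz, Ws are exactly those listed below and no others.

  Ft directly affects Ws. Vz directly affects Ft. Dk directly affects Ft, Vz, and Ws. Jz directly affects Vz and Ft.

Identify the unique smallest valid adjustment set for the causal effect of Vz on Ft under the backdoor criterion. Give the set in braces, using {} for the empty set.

{Dk, Jz}

Variables eligible for adjustment (non-descendants of Vz, excluding Vz and Ft): {Dk, Jz}.
Backdoor paths from Vz to Ft:
  P1: Vz <- Jz -> Ft
  P2: Vz <- Dk -> Ft
  P3: Vz <- Dk -> Ws <- Ft
The empty set is not sufficient: P1 (Vz <- Jz -> Ft) has no collider blocking it and no conditioned non-collider, so it is open.
Try {Dk, Jz}:
  P1: blocked at fork node Jz ∈ conditioning set.
  P2: blocked at fork node Dk ∈ conditioning set.
  P3: blocked at fork node Dk ∈ conditioning set.
{Dk, Jz} contains no descendant of Vz and blocks every backdoor path.
Every element of {Dk, Jz} is needed (dropping Dk leaves P2 open; dropping Jz leaves P1 open), so no proper subset is valid.
Among all size-2 subsets of the eligible variables, only {Dk, Jz} blocks every backdoor path, so it is the unique smallest valid adjustment set.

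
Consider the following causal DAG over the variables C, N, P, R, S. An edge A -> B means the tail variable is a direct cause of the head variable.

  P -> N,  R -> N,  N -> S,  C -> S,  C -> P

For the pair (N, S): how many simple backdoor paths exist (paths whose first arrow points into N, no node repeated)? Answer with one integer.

A backdoor path from N to S is any simple undirected path whose first edge points into N (i.e. leaves N via a parent).
Parents of N: {P, R}.
Enumerating:
  P1: N <- P <- C -> S
That exhausts the simple backdoor paths. Count: 1.

1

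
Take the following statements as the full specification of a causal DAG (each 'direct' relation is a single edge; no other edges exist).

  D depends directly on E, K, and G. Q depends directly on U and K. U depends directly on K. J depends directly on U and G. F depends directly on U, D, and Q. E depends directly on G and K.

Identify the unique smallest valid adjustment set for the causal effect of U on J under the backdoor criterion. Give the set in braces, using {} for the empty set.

Variables eligible for adjustment (non-descendants of U, excluding U and J): {D, E, G, K}.
Backdoor paths from U to J:
  P1: U <- K -> Q -> F <- D <- G -> J
  P2: U <- K -> Q -> F <- D <- E <- G -> J
  P3: U <- K -> E <- G -> J
  P4: U <- K -> E -> D <- G -> J
  P5: U <- K -> D <- G -> J
  P6: U <- K -> D <- E <- G -> J
Each backdoor path contains an unconditioned collider, so every path is already blocked with the empty conditioning set:
  P1: blocked at collider F (neither it nor any descendant is in the conditioning set).
  P2: blocked at collider F (neither it nor any descendant is in the conditioning set).
  P3: blocked at collider E (neither it nor any descendant is in the conditioning set).
  P4: blocked at collider D (neither it nor any descendant is in the conditioning set).
  P5: blocked at collider D (neither it nor any descendant is in the conditioning set).
  P6: blocked at collider D (neither it nor any descendant is in the conditioning set).
The empty set is therefore the unique smallest valid set.

{}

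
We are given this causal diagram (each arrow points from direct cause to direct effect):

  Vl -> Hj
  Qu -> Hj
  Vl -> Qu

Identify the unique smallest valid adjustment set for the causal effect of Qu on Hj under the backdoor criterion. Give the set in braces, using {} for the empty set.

{Vl}

Variables eligible for adjustment (non-descendants of Qu, excluding Qu and Hj): {Vl}.
Backdoor paths from Qu to Hj:
  P1: Qu <- Vl -> Hj
The empty set is not sufficient: P1 (Qu <- Vl -> Hj) has no collider blocking it and no conditioned non-collider, so it is open.
Try {Vl}:
  P1: blocked at fork node Vl ∈ conditioning set.
{Vl} contains no descendant of Qu and blocks every backdoor path.
{Vl} is the unique smallest valid adjustment set.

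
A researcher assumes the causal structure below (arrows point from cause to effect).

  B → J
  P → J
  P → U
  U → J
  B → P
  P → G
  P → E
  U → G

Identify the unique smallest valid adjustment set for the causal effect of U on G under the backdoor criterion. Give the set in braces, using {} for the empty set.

Variables eligible for adjustment (non-descendants of U, excluding U and G): {B, E, P}.
Backdoor paths from U to G:
  P1: U <- P -> G
The empty set is not sufficient: P1 (U <- P -> G) has no collider blocking it and no conditioned non-collider, so it is open.
Try {P}:
  P1: blocked at fork node P ∈ conditioning set.
{P} contains no descendant of U and blocks every backdoor path.
No other singleton works — e.g. {B} leaves P1 open — so {P} is the unique smallest valid adjustment set.

{P}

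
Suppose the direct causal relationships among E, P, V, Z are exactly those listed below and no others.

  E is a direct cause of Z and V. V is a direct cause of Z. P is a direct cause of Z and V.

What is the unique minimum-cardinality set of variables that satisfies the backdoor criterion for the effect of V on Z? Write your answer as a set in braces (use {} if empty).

Variables eligible for adjustment (non-descendants of V, excluding V and Z): {E, P}.
Backdoor paths from V to Z:
  P1: V <- E -> Z
  P2: V <- P -> Z
The empty set is not sufficient: P1 (V <- E -> Z) has no collider blocking it and no conditioned non-collider, so it is open.
Try {E, P}:
  P1: blocked at fork node E ∈ conditioning set.
  P2: blocked at fork node P ∈ conditioning set.
{E, P} contains no descendant of V and blocks every backdoor path.
Every element of {E, P} is needed (dropping E leaves P1 open; dropping P leaves P2 open), so no proper subset is valid.
Among all size-2 subsets of the eligible variables, only {E, P} blocks every backdoor path, so it is the unique smallest valid adjustment set.

{E, P}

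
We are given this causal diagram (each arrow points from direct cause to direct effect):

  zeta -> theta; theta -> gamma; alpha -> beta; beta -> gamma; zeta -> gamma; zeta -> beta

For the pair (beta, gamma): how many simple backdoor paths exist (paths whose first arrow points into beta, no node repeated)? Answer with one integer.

2

A backdoor path from beta to gamma is any simple undirected path whose first edge points into beta (i.e. leaves beta via a parent).
Parents of beta: {alpha, zeta}.
Enumerating:
  P1: beta <- zeta -> theta -> gamma
  P2: beta <- zeta -> gamma
That exhausts the simple backdoor paths. Count: 2.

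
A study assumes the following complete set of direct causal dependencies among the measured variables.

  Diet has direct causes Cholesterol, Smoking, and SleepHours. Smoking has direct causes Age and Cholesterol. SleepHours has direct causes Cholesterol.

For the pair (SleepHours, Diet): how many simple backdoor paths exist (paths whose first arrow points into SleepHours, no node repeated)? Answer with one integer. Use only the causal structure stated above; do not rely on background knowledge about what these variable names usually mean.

A backdoor path from SleepHours to Diet is any simple undirected path whose first edge points into SleepHours (i.e. leaves SleepHours via a parent).
Parents of SleepHours: {Cholesterol}.
Enumerating:
  P1: SleepHours <- Cholesterol -> Smoking -> Diet
  P2: SleepHours <- Cholesterol -> Diet
That exhausts the simple backdoor paths. Count: 2.

2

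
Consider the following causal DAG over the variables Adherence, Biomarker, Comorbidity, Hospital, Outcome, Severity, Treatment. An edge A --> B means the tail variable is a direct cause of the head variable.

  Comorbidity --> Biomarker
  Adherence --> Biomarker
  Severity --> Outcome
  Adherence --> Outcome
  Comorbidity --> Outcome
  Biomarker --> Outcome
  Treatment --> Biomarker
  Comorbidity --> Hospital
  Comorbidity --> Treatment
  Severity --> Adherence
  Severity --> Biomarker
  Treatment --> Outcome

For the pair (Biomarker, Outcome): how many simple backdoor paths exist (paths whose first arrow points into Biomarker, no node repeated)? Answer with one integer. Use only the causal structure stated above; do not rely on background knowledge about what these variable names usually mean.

A backdoor path from Biomarker to Outcome is any simple undirected path whose first edge points into Biomarker (i.e. leaves Biomarker via a parent).
Parents of Biomarker: {Adherence, Comorbidity, Severity, Treatment}.
Enumerating:
  P1: Biomarker <- Severity -> Adherence -> Outcome
  P2: Biomarker <- Severity -> Outcome
  P3: Biomarker <- Comorbidity -> Treatment -> Outcome
  P4: Biomarker <- Comorbidity -> Outcome
  P5: Biomarker <- Adherence <- Severity -> Outcome
  P6: Biomarker <- Adherence -> Outcome
  P7: Biomarker <- Treatment <- Comorbidity -> Outcome
  P8: Biomarker <- Treatment -> Outcome
That exhausts the simple backdoor paths. Count: 8.

8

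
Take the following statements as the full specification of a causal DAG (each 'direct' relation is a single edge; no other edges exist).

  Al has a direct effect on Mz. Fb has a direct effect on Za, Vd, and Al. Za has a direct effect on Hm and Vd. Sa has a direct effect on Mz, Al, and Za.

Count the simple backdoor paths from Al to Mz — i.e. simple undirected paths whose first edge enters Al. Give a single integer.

3

A backdoor path from Al to Mz is any simple undirected path whose first edge points into Al (i.e. leaves Al via a parent).
Parents of Al: {Fb, Sa}.
Enumerating:
  P1: Al <- Sa -> Mz
  P2: Al <- Fb -> Za <- Sa -> Mz
  P3: Al <- Fb -> Vd <- Za <- Sa -> Mz
That exhausts the simple backdoor paths. Count: 3.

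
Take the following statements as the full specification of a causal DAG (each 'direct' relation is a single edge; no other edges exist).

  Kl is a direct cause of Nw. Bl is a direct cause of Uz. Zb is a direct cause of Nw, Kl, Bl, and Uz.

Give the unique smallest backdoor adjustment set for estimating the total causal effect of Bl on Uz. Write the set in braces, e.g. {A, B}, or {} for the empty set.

{Zb}

Variables eligible for adjustment (non-descendants of Bl, excluding Bl and Uz): {Kl, Nw, Zb}.
Backdoor paths from Bl to Uz:
  P1: Bl <- Zb -> Uz
The empty set is not sufficient: P1 (Bl <- Zb -> Uz) has no collider blocking it and no conditioned non-collider, so it is open.
Try {Zb}:
  P1: blocked at fork node Zb ∈ conditioning set.
{Zb} contains no descendant of Bl and blocks every backdoor path.
No other singleton works — e.g. {Kl} leaves P1 open — so {Zb} is the unique smallest valid adjustment set.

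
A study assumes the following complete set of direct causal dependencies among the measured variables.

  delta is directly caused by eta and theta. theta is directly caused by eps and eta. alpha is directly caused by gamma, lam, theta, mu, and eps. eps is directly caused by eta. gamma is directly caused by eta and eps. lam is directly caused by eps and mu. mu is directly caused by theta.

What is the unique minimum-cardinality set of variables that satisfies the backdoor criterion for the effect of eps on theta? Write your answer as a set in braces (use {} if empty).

Variables eligible for adjustment (non-descendants of eps, excluding eps and theta): {eta}.
Backdoor paths from eps to theta:
  P1: eps <- eta -> theta
  P2: eps <- eta -> delta <- theta
  P3: eps <- eta -> gamma -> alpha <- theta
  P4: eps <- eta -> gamma -> alpha <- mu <- theta
  P5: eps <- eta -> gamma -> alpha <- lam <- mu <- theta
The empty set is not sufficient: P1 (eps <- eta -> theta) has no collider blocking it and no conditioned non-collider, so it is open.
Try {eta}:
  P1: blocked at fork node eta ∈ conditioning set.
  P2: blocked at fork node eta ∈ conditioning set.
  P3: blocked at fork node eta ∈ conditioning set.
  P4: blocked at fork node eta ∈ conditioning set.
  P5: blocked at fork node eta ∈ conditioning set.
{eta} contains no descendant of eps and blocks every backdoor path.
{eta} is the unique smallest valid adjustment set.

{eta}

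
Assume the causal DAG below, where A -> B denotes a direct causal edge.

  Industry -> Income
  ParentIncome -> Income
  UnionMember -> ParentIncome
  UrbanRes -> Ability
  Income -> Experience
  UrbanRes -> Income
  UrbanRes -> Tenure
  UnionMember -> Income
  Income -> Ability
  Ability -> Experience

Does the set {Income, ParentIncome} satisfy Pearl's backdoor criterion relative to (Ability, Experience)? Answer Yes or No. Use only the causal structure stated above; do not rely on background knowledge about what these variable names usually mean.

Yes

Backdoor paths from Ability to Experience (paths whose first edge points into Ability):
  P1: Ability <- UrbanRes -> Income -> Experience
  P2: Ability <- Income -> Experience
Condition 1 (no descendant of Ability in the set): holds — descendants of Ability are {Experience}; none are in {Income, ParentIncome}.
Condition 2 (every backdoor path blocked by {Income, ParentIncome}):
  P1: blocked at chain node Income ∈ conditioning set.
  P2: blocked at fork node Income ∈ conditioning set.
{Income, ParentIncome} satisfies the backdoor criterion.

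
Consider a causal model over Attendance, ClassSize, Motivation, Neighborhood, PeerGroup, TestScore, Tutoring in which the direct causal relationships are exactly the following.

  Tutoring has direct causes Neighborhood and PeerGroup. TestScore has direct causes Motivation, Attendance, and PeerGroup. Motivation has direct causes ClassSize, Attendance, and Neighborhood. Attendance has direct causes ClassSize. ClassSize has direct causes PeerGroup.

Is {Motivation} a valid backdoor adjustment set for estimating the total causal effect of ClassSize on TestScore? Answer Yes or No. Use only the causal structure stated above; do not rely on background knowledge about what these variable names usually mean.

No

Backdoor paths from ClassSize to TestScore (paths whose first edge points into ClassSize):
  P1: ClassSize <- PeerGroup -> Tutoring <- Neighborhood -> Motivation <- Attendance -> TestScore
  P2: ClassSize <- PeerGroup -> Tutoring <- Neighborhood -> Motivation -> TestScore
  P3: ClassSize <- PeerGroup -> TestScore
Condition 1 (no descendant of ClassSize in the set): FAILS — Motivation is a descendant of ClassSize.
Condition 2 (every backdoor path blocked by {Motivation}):
  P1: blocked at collider Tutoring (neither it nor any descendant is in the conditioning set).
  P2: blocked at collider Tutoring (neither it nor any descendant is in the conditioning set).
  P3: open — no interior node is in the conditioning set.
{Motivation} does not satisfy the backdoor criterion.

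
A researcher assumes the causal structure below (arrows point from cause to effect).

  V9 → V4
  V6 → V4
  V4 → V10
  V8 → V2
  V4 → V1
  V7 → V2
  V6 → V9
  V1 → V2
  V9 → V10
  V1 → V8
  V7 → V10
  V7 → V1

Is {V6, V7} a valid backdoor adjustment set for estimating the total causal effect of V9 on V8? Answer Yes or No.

Backdoor paths from V9 to V8 (paths whose first edge points into V9):
  P1: V9 <- V6 -> V4 -> V1 <- V7 -> V2 <- V8
  P2: V9 <- V6 -> V4 -> V1 -> V8
  P3: V9 <- V6 -> V4 -> V1 -> V2 <- V8
  P4: V9 <- V6 -> V4 -> V10 <- V7 -> V1 -> V8
  P5: V9 <- V6 -> V4 -> V10 <- V7 -> V1 -> V2 <- V8
  P6: V9 <- V6 -> V4 -> V10 <- V7 -> V2 <- V1 -> V8
  P7: V9 <- V6 -> V4 -> V10 <- V7 -> V2 <- V8
Condition 1 (no descendant of V9 in the set): holds — descendants of V9 are {V1, V10, V2, V4, V8}; none are in {V6, V7}.
Condition 2 (every backdoor path blocked by {V6, V7}):
  P1: blocked at fork node V6 ∈ conditioning set.
  P2: blocked at fork node V6 ∈ conditioning set.
  P3: blocked at fork node V6 ∈ conditioning set.
  P4: blocked at fork node V6 ∈ conditioning set.
  P5: blocked at fork node V6 ∈ conditioning set.
  P6: blocked at fork node V6 ∈ conditioning set.
  P7: blocked at fork node V6 ∈ conditioning set.
{V6, V7} satisfies the backdoor criterion.

Yes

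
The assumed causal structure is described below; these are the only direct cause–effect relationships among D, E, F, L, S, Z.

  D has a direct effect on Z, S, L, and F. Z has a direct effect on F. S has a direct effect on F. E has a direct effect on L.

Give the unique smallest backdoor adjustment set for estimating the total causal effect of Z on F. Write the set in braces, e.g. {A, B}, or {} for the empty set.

{D}

Variables eligible for adjustment (non-descendants of Z, excluding Z and F): {D, E, L, S}.
Backdoor paths from Z to F:
  P1: Z <- D -> S -> F
  P2: Z <- D -> F
The empty set is not sufficient: P1 (Z <- D -> S -> F) has no collider blocking it and no conditioned non-collider, so it is open.
Try {D}:
  P1: blocked at fork node D ∈ conditioning set.
  P2: blocked at fork node D ∈ conditioning set.
{D} contains no descendant of Z and blocks every backdoor path.
No other singleton works — e.g. {S} leaves P2 open — so {D} is the unique smallest valid adjustment set.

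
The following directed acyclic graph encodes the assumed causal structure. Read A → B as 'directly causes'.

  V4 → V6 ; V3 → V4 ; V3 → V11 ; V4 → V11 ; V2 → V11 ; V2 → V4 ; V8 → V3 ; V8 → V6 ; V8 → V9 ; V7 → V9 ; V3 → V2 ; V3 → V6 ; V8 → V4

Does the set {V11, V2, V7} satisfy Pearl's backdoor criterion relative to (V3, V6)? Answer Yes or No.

Backdoor paths from V3 to V6 (paths whose first edge points into V3):
  P1: V3 <- V8 -> V4 -> V6
  P2: V3 <- V8 -> V6
Condition 1 (no descendant of V3 in the set): FAILS — V11 and V2 are descendants of V3.
Condition 2 (every backdoor path blocked by {V11, V2, V7}):
  P1: open — no interior node is in the conditioning set.
  P2: open — no interior node is in the conditioning set.
{V11, V2, V7} does not satisfy the backdoor criterion.

No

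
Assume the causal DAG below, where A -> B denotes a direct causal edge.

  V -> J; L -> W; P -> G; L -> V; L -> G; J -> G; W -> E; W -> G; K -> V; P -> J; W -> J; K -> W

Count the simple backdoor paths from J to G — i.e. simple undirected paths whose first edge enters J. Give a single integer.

8

A backdoor path from J to G is any simple undirected path whose first edge points into J (i.e. leaves J via a parent).
Parents of J: {P, V, W}.
Enumerating:
  P1: J <- P -> G
  P2: J <- V <- K -> W <- L -> G
  P3: J <- V <- K -> W -> G
  P4: J <- V <- L -> W -> G
  P5: J <- V <- L -> G
  P6: J <- W <- K -> V <- L -> G
  P7: J <- W <- L -> G
  P8: J <- W -> G
That exhausts the simple backdoor paths. Count: 8.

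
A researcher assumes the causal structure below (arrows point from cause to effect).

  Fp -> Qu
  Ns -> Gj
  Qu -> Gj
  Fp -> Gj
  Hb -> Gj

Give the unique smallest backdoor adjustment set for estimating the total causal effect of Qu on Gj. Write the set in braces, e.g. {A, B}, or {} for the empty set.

{Fp}

Variables eligible for adjustment (non-descendants of Qu, excluding Qu and Gj): {Fp, Hb, Ns}.
Backdoor paths from Qu to Gj:
  P1: Qu <- Fp -> Gj
The empty set is not sufficient: P1 (Qu <- Fp -> Gj) has no collider blocking it and no conditioned non-collider, so it is open.
Try {Fp}:
  P1: blocked at fork node Fp ∈ conditioning set.
{Fp} contains no descendant of Qu and blocks every backdoor path.
No other singleton works — e.g. {Ns} leaves P1 open — so {Fp} is the unique smallest valid adjustment set.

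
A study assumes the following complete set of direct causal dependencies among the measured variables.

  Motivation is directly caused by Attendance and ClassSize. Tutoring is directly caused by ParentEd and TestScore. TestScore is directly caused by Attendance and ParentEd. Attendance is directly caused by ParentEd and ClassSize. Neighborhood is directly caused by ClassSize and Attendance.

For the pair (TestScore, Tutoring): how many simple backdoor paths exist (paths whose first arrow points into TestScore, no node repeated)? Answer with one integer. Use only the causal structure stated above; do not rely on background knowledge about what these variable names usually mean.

2

A backdoor path from TestScore to Tutoring is any simple undirected path whose first edge points into TestScore (i.e. leaves TestScore via a parent).
Parents of TestScore: {Attendance, ParentEd}.
Enumerating:
  P1: TestScore <- ParentEd -> Tutoring
  P2: TestScore <- Attendance <- ParentEd -> Tutoring
That exhausts the simple backdoor paths. Count: 2.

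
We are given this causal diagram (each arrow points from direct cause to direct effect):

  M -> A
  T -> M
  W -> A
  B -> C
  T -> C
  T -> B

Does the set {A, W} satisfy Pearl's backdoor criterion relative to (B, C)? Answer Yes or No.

Backdoor paths from B to C (paths whose first edge points into B):
  P1: B <- T -> C
Condition 1 (no descendant of B in the set): holds — descendants of B are {C}; none are in {A, W}.
Condition 2 (every backdoor path blocked by {A, W}):
  P1: open — no interior node is in the conditioning set.
{A, W} does not satisfy the backdoor criterion.

No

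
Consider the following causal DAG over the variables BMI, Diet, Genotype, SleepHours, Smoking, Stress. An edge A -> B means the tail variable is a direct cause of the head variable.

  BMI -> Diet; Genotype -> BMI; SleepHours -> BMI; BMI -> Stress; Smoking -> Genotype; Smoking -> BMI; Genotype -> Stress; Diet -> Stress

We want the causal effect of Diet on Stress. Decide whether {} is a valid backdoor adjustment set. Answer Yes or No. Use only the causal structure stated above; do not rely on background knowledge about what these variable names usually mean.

Backdoor paths from Diet to Stress (paths whose first edge points into Diet):
  P1: Diet <- BMI <- Smoking -> Genotype -> Stress
  P2: Diet <- BMI <- Genotype -> Stress
  P3: Diet <- BMI -> Stress
Condition 1 (no descendant of Diet in the set): holds — descendants of Diet are {Stress}; none are in {}.
Condition 2 (every backdoor path blocked by {}):
  P1: open — no interior node is in the conditioning set.
  P2: open — no interior node is in the conditioning set.
  P3: open — no interior node is in the conditioning set.
{} does not satisfy the backdoor criterion.

No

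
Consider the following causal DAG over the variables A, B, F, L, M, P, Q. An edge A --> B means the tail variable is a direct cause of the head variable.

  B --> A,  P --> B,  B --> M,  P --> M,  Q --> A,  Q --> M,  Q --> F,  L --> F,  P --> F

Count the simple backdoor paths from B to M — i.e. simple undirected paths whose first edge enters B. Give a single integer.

A backdoor path from B to M is any simple undirected path whose first edge points into B (i.e. leaves B via a parent).
Parents of B: {P}.
Enumerating:
  P1: B <- P -> M
  P2: B <- P -> F <- Q -> M
That exhausts the simple backdoor paths. Count: 2.

2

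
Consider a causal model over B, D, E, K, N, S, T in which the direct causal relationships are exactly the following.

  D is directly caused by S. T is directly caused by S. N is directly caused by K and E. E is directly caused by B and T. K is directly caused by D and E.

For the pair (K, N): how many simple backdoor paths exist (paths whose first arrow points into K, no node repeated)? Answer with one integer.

A backdoor path from K to N is any simple undirected path whose first edge points into K (i.e. leaves K via a parent).
Parents of K: {D, E}.
Enumerating:
  P1: K <- D <- S -> T -> E -> N
  P2: K <- E -> N
That exhausts the simple backdoor paths. Count: 2.

2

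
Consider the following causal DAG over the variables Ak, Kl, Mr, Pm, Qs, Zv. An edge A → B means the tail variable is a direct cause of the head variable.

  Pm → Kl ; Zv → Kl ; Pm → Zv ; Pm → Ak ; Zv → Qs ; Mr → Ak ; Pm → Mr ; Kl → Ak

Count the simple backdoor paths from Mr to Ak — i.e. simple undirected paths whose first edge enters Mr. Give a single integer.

3

A backdoor path from Mr to Ak is any simple undirected path whose first edge points into Mr (i.e. leaves Mr via a parent).
Parents of Mr: {Pm}.
Enumerating:
  P1: Mr <- Pm -> Zv -> Kl -> Ak
  P2: Mr <- Pm -> Kl -> Ak
  P3: Mr <- Pm -> Ak
That exhausts the simple backdoor paths. Count: 3.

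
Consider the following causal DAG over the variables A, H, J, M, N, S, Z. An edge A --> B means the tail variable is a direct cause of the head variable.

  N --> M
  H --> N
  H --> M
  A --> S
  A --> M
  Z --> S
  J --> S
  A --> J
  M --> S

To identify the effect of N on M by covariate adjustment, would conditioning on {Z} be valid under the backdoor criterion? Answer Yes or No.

No

Backdoor paths from N to M (paths whose first edge points into N):
  P1: N <- H -> M
Condition 1 (no descendant of N in the set): holds — descendants of N are {M, S}; none are in {Z}.
Condition 2 (every backdoor path blocked by {Z}):
  P1: open — no interior node is in the conditioning set.
{Z} does not satisfy the backdoor criterion.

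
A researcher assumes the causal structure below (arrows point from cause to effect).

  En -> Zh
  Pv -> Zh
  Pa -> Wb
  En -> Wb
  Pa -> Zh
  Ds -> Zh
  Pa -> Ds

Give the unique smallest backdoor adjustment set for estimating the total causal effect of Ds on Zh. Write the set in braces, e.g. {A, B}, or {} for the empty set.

{Pa}

Variables eligible for adjustment (non-descendants of Ds, excluding Ds and Zh): {En, Pa, Pv, Wb}.
Backdoor paths from Ds to Zh:
  P1: Ds <- Pa -> Zh
  P2: Ds <- Pa -> Wb <- En -> Zh
The empty set is not sufficient: P1 (Ds <- Pa -> Zh) has no collider blocking it and no conditioned non-collider, so it is open.
Try {Pa}:
  P1: blocked at fork node Pa ∈ conditioning set.
  P2: blocked at fork node Pa ∈ conditioning set.
{Pa} contains no descendant of Ds and blocks every backdoor path.
No other singleton works — e.g. {En} leaves P1 open — so {Pa} is the unique smallest valid adjustment set.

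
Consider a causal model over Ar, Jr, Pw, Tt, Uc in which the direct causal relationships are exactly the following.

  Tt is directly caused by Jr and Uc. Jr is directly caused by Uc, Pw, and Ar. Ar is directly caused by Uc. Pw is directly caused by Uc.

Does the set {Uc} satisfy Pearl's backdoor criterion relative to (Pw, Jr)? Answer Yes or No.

Yes

Backdoor paths from Pw to Jr (paths whose first edge points into Pw):
  P1: Pw <- Uc -> Ar -> Jr
  P2: Pw <- Uc -> Jr
  P3: Pw <- Uc -> Tt <- Jr
Condition 1 (no descendant of Pw in the set): holds — descendants of Pw are {Jr, Tt}; none are in {Uc}.
Condition 2 (every backdoor path blocked by {Uc}):
  P1: blocked at fork node Uc ∈ conditioning set.
  P2: blocked at fork node Uc ∈ conditioning set.
  P3: blocked at fork node Uc ∈ conditioning set.
{Uc} satisfies the backdoor criterion.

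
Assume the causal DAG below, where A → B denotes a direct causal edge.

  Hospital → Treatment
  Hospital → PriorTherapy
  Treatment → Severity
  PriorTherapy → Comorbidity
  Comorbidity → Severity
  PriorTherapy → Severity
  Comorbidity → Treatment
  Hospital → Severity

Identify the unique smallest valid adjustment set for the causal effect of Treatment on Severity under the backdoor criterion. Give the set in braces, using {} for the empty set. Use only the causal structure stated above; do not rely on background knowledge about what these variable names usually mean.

Variables eligible for adjustment (non-descendants of Treatment, excluding Treatment and Severity): {Comorbidity, Hospital, PriorTherapy}.
Backdoor paths from Treatment to Severity:
  P1: Treatment <- Hospital -> PriorTherapy -> Comorbidity -> Severity
  P2: Treatment <- Hospital -> PriorTherapy -> Severity
  P3: Treatment <- Hospital -> Severity
  P4: Treatment <- Comorbidity <- PriorTherapy <- Hospital -> Severity
  P5: Treatment <- Comorbidity <- PriorTherapy -> Severity
  P6: Treatment <- Comorbidity -> Severity
The empty set is not sufficient: P1 (Treatment <- Hospital -> PriorTherapy -> Comorbidity -> Severity) has no collider blocking it and no conditioned non-collider, so it is open.
Try {Comorbidity, Hospital}:
  P1: blocked at fork node Hospital ∈ conditioning set.
  P2: blocked at fork node Hospital ∈ conditioning set.
  P3: blocked at fork node Hospital ∈ conditioning set.
  P4: blocked at chain node Comorbidity ∈ conditioning set.
  P5: blocked at chain node Comorbidity ∈ conditioning set.
  P6: blocked at fork node Comorbidity ∈ conditioning set.
{Comorbidity, Hospital} contains no descendant of Treatment and blocks every backdoor path.
Every element of {Comorbidity, Hospital} is needed (dropping Comorbidity leaves P5 open; dropping Hospital leaves P2 open), so no proper subset is valid.
Among all size-2 subsets of the eligible variables, only {Comorbidity, Hospital} blocks every backdoor path, so it is the unique smallest valid adjustment set.

{Comorbidity, Hospital}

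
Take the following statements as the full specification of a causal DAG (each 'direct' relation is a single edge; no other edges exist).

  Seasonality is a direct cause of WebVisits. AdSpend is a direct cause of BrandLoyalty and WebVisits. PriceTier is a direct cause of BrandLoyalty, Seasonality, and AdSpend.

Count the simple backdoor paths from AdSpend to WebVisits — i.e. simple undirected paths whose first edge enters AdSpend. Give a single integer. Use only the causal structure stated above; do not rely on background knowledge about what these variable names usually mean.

A backdoor path from AdSpend to WebVisits is any simple undirected path whose first edge points into AdSpend (i.e. leaves AdSpend via a parent).
Parents of AdSpend: {PriceTier}.
Enumerating:
  P1: AdSpend <- PriceTier -> Seasonality -> WebVisits
That exhausts the simple backdoor paths. Count: 1.

1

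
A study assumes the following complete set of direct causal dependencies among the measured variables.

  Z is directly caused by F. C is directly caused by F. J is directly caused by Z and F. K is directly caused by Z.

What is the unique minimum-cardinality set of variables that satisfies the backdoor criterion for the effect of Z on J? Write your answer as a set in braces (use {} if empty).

Variables eligible for adjustment (non-descendants of Z, excluding Z and J): {C, F}.
Backdoor paths from Z to J:
  P1: Z <- F -> J
The empty set is not sufficient: P1 (Z <- F -> J) has no collider blocking it and no conditioned non-collider, so it is open.
Try {F}:
  P1: blocked at fork node F ∈ conditioning set.
{F} contains no descendant of Z and blocks every backdoor path.
No other singleton works — e.g. {C} leaves P1 open — so {F} is the unique smallest valid adjustment set.

{F}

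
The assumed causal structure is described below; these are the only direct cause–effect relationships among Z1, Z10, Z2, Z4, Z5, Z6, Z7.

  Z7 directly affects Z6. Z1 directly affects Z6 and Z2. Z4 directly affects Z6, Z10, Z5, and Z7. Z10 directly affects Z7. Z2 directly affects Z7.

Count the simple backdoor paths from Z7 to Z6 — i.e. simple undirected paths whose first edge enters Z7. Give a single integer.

3

A backdoor path from Z7 to Z6 is any simple undirected path whose first edge points into Z7 (i.e. leaves Z7 via a parent).
Parents of Z7: {Z10, Z2, Z4}.
Enumerating:
  P1: Z7 <- Z4 -> Z6
  P2: Z7 <- Z10 <- Z4 -> Z6
  P3: Z7 <- Z2 <- Z1 -> Z6
That exhausts the simple backdoor paths. Count: 3.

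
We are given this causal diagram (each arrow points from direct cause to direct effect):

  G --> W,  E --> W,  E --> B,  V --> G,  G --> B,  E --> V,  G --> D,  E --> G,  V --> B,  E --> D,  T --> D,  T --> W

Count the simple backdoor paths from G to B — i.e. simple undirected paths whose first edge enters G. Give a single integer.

4

A backdoor path from G to B is any simple undirected path whose first edge points into G (i.e. leaves G via a parent).
Parents of G: {E, V}.
Enumerating:
  P1: G <- E -> V -> B
  P2: G <- E -> B
  P3: G <- V <- E -> B
  P4: G <- V -> B
That exhausts the simple backdoor paths. Count: 4.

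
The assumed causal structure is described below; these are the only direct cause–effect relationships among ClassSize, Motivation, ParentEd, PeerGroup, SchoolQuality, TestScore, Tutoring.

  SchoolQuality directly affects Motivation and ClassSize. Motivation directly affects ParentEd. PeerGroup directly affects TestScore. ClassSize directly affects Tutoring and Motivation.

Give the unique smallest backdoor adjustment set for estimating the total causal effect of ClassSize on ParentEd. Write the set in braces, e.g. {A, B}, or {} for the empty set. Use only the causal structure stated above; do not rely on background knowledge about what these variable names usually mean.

{SchoolQuality}

Variables eligible for adjustment (non-descendants of ClassSize, excluding ClassSize and ParentEd): {PeerGroup, SchoolQuality, TestScore}.
Backdoor paths from ClassSize to ParentEd:
  P1: ClassSize <- SchoolQuality -> Motivation -> ParentEd
The empty set is not sufficient: P1 (ClassSize <- SchoolQuality -> Motivation -> ParentEd) has no collider blocking it and no conditioned non-collider, so it is open.
Try {SchoolQuality}:
  P1: blocked at fork node SchoolQuality ∈ conditioning set.
{SchoolQuality} contains no descendant of ClassSize and blocks every backdoor path.
No other singleton works — e.g. {PeerGroup} leaves P1 open — so {SchoolQuality} is the unique smallest valid adjustment set.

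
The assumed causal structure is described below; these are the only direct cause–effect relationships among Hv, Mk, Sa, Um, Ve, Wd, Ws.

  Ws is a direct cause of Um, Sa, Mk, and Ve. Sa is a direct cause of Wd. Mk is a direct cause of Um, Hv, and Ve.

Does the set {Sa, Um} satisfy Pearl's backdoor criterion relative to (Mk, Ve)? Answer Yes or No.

No

Backdoor paths from Mk to Ve (paths whose first edge points into Mk):
  P1: Mk <- Ws -> Ve
Condition 1 (no descendant of Mk in the set): FAILS — Um is a descendant of Mk.
Condition 2 (every backdoor path blocked by {Sa, Um}):
  P1: open — no interior node is in the conditioning set.
{Sa, Um} does not satisfy the backdoor criterion.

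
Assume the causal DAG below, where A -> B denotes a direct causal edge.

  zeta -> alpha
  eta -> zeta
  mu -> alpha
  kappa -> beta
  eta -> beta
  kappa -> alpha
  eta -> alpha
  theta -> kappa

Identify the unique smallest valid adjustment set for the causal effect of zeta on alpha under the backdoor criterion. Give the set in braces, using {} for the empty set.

{eta}

Variables eligible for adjustment (non-descendants of zeta, excluding zeta and alpha): {beta, eta, kappa, mu, theta}.
Backdoor paths from zeta to alpha:
  P1: zeta <- eta -> alpha
  P2: zeta <- eta -> beta <- kappa -> alpha
The empty set is not sufficient: P1 (zeta <- eta -> alpha) has no collider blocking it and no conditioned non-collider, so it is open.
Try {eta}:
  P1: blocked at fork node eta ∈ conditioning set.
  P2: blocked at fork node eta ∈ conditioning set.
{eta} contains no descendant of zeta and blocks every backdoor path.
No other singleton works — e.g. {mu} leaves P1 open — so {eta} is the unique smallest valid adjustment set.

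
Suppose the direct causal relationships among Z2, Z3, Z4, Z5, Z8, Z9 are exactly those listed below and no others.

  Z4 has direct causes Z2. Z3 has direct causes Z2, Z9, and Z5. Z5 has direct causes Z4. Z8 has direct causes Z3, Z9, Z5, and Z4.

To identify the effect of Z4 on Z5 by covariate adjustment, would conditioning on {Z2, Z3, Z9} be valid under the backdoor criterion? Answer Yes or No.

No

Backdoor paths from Z4 to Z5 (paths whose first edge points into Z4):
  P1: Z4 <- Z2 -> Z3 <- Z9 -> Z8 <- Z5
  P2: Z4 <- Z2 -> Z3 <- Z5
  P3: Z4 <- Z2 -> Z3 -> Z8 <- Z5
Condition 1 (no descendant of Z4 in the set): FAILS — Z3 is a descendant of Z4.
Condition 2 (every backdoor path blocked by {Z2, Z3, Z9}):
  P1: blocked at fork node Z2 ∈ conditioning set.
  P2: blocked at fork node Z2 ∈ conditioning set.
  P3: blocked at fork node Z2 ∈ conditioning set.
{Z2, Z3, Z9} does not satisfy the backdoor criterion.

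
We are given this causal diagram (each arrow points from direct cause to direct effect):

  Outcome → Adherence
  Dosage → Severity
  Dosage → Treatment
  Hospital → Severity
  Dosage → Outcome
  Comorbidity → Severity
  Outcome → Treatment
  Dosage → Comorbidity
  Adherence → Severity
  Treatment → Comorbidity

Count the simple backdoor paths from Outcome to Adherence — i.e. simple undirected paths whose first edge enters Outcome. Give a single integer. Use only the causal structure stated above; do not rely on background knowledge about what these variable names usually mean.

A backdoor path from Outcome to Adherence is any simple undirected path whose first edge points into Outcome (i.e. leaves Outcome via a parent).
Parents of Outcome: {Dosage}.
Enumerating:
  P1: Outcome <- Dosage -> Treatment -> Comorbidity -> Severity <- Adherence
  P2: Outcome <- Dosage -> Comorbidity -> Severity <- Adherence
  P3: Outcome <- Dosage -> Severity <- Adherence
That exhausts the simple backdoor paths. Count: 3.

3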